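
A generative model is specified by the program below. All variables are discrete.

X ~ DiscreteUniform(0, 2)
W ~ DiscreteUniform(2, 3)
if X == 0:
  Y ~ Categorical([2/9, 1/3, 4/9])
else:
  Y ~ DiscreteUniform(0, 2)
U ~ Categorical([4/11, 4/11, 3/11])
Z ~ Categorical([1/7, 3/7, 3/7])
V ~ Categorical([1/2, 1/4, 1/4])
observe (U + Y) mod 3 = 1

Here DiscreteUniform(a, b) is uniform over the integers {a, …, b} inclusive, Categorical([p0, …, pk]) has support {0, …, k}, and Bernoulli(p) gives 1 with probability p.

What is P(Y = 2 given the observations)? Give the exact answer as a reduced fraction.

Enumerate traces; 162 have nonzero weight after conditioning:
  (X=0, W=2, Y=0, U=1, Z=0, V=0) weight 2/2079
  (X=0, W=2, Y=0, U=1, Z=0, V=1) weight 1/2079
  (X=0, W=2, Y=0, U=1, Z=0, V=2) weight 1/2079
  (X=0, W=2, Y=0, U=1, Z=1, V=0) weight 2/693
  (X=0, W=2, Y=0, U=1, Z=1, V=1) weight 1/693
  (X=0, W=2, Y=0, U=1, Z=1, V=2) weight 1/693
  (X=0, W=2, Y=0, U=1, Z=2, V=0) weight 2/693
  (X=0, W=2, Y=0, U=1, Z=2, V=1) weight 1/693
  (X=0, W=2, Y=1, U=0, Z=0, V=0) weight 1/693
  (X=0, W=2, Y=2, U=2, Z=0, V=0) weight 1/693
  … 152 more
Group by Y:
  weight(Y=0) = 32/297
  weight(Y=1) = 4/33
  weight(Y=2) = 10/99
Total weight = 32/297 + 4/33 + 10/99 = 98/297
P(Y=0 | obs) = 32/297 / 98/297 = 16/49
P(Y=1 | obs) = 4/33 / 98/297 = 18/49
P(Y=2 | obs) = 10/99 / 98/297 = 15/49

P(Y = 2 | obs) = 15/49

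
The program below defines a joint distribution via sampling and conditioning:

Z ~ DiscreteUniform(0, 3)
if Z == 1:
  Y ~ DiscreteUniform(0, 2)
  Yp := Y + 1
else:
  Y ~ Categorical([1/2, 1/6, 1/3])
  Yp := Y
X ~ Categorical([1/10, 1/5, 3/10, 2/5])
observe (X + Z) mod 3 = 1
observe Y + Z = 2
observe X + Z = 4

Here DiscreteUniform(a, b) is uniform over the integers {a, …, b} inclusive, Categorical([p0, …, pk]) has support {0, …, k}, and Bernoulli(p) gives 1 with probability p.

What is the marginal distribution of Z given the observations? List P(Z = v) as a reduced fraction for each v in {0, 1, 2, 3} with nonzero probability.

Enumerate traces; 2 have nonzero weight after conditioning:
  (Z=1, Y=1, X=3) weight 1/30
  (Z=2, Y=0, X=2) weight 3/80
Group by Z:
  weight(Z=1) = 1/30
  weight(Z=2) = 3/80
Total weight = 1/30 + 3/80 = 17/240
P(Z=1 | obs) = 1/30 / 17/240 = 8/17
P(Z=2 | obs) = 3/80 / 17/240 = 9/17

P(Z=1) = 8/17, P(Z=2) = 9/17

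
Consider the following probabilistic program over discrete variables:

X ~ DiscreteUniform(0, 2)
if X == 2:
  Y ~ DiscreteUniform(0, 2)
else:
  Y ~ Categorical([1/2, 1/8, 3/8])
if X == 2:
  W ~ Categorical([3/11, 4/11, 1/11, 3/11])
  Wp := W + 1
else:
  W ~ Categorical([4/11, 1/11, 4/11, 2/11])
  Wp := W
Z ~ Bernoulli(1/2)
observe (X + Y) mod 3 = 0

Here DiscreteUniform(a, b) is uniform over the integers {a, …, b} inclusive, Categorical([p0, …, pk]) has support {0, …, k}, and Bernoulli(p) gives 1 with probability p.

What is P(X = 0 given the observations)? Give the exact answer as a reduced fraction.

Enumerate traces; 24 have nonzero weight after conditioning:
  (X=0, Y=0, W=0, Z=0) weight 1/33
  (X=0, Y=0, W=0, Z=1) weight 1/33
  (X=0, Y=0, W=1, Z=0) weight 1/132
  (X=0, Y=0, W=1, Z=1) weight 1/132
  (X=0, Y=0, W=2, Z=0) weight 1/33
  (X=0, Y=0, W=2, Z=1) weight 1/33
  (X=0, Y=0, W=3, Z=0) weight 1/66
  (X=0, Y=0, W=3, Z=1) weight 1/66
  (X=1, Y=2, W=0, Z=0) weight 1/44
  (X=2, Y=1, W=0, Z=0) weight 1/66
  … 14 more
Group by X:
  weight(X=0) = 1/6
  weight(X=1) = 1/8
  weight(X=2) = 1/9
Total weight = 1/6 + 1/8 + 1/9 = 29/72
P(X=0 | obs) = 1/6 / 29/72 = 12/29
P(X=1 | obs) = 1/8 / 29/72 = 9/29
P(X=2 | obs) = 1/9 / 29/72 = 8/29

P(X = 0 | obs) = 12/29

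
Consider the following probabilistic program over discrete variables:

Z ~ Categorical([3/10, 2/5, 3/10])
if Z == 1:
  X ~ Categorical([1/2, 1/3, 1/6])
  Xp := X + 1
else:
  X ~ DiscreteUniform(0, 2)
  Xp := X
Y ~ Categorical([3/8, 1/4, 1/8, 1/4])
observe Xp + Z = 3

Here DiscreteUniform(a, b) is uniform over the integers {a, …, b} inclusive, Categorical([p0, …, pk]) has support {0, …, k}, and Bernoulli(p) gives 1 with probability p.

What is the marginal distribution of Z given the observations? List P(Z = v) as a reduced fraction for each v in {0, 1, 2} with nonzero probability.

P(Z=1) = 4/7, P(Z=2) = 3/7

Enumerate traces; 8 have nonzero weight after conditioning:
  (Z=1, X=1, Y=0) weight 1/20
  (Z=1, X=1, Y=1) weight 1/30
  (Z=1, X=1, Y=2) weight 1/60
  (Z=1, X=1, Y=3) weight 1/30
  (Z=2, X=1, Y=0) weight 3/80
  (Z=2, X=1, Y=1) weight 1/40
  (Z=2, X=1, Y=2) weight 1/80
  (Z=2, X=1, Y=3) weight 1/40
Group by Z:
  weight(Z=1) = 2/15
  weight(Z=2) = 1/10
Total weight = 2/15 + 1/10 = 7/30
P(Z=1 | obs) = 2/15 / 7/30 = 4/7
P(Z=2 | obs) = 1/10 / 7/30 = 3/7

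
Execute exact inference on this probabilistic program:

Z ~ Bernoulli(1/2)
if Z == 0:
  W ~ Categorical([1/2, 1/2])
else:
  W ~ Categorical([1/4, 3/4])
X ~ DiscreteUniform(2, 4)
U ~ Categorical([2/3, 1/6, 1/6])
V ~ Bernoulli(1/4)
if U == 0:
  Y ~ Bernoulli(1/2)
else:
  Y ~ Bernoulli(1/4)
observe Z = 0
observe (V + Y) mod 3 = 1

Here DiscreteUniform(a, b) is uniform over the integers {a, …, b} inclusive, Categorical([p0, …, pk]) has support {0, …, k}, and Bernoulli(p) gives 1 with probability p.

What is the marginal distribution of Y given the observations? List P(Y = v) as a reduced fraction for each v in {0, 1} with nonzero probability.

Enumerate traces; 36 have nonzero weight after conditioning:
  (Z=0, W=0, X=2, U=0, V=0, Y=1) weight 1/48
  (Z=0, W=0, X=2, U=0, V=1, Y=0) weight 1/144
  (Z=0, W=0, X=2, U=1, V=0, Y=1) weight 1/384
  (Z=0, W=0, X=2, U=1, V=1, Y=0) weight 1/384
  (Z=0, W=0, X=2, U=2, V=0, Y=1) weight 1/384
  (Z=0, W=0, X=2, U=2, V=1, Y=0) weight 1/384
  (Z=0, W=0, X=3, U=0, V=0, Y=1) weight 1/48
  (Z=0, W=0, X=3, U=0, V=1, Y=0) weight 1/144
  … 28 more
Group by Y:
  weight(Y=0) = 7/96
  weight(Y=1) = 5/32
Total weight = 7/96 + 5/32 = 11/48
P(Y=0 | obs) = 7/96 / 11/48 = 7/22
P(Y=1 | obs) = 5/32 / 11/48 = 15/22

P(Y=0) = 7/22, P(Y=1) = 15/22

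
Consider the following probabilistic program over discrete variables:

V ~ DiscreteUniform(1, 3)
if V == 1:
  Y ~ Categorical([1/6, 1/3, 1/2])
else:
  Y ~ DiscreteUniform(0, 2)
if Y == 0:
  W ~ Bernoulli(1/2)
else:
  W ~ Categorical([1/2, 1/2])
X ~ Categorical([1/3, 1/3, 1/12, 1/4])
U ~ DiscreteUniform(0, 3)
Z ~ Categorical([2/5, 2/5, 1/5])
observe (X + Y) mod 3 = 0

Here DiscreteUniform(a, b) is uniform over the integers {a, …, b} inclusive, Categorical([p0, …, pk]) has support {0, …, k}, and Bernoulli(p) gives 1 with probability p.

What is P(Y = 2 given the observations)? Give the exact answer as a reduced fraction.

Enumerate traces; 288 have nonzero weight after conditioning:
  (V=1, Y=0, W=0, X=0, U=0, Z=0) weight 1/1080
  (V=1, Y=0, W=0, X=0, U=0, Z=1) weight 1/1080
  (V=1, Y=0, W=0, X=0, U=0, Z=2) weight 1/2160
  (V=1, Y=0, W=0, X=0, U=1, Z=0) weight 1/1080
  (V=1, Y=0, W=0, X=0, U=1, Z=1) weight 1/1080
  (V=1, Y=0, W=0, X=0, U=1, Z=2) weight 1/2160
  (V=1, Y=0, W=0, X=0, U=2, Z=0) weight 1/1080
  (V=1, Y=0, W=0, X=0, U=2, Z=1) weight 1/1080
  (V=1, Y=1, W=0, X=2, U=0, Z=0) weight 1/2160
  (V=1, Y=2, W=0, X=1, U=0, Z=0) weight 1/360
  … 278 more
Group by Y:
  weight(Y=0) = 35/216
  weight(Y=1) = 1/36
  weight(Y=2) = 7/54
Total weight = 35/216 + 1/36 + 7/54 = 23/72
P(Y=0 | obs) = 35/216 / 23/72 = 35/69
P(Y=1 | obs) = 1/36 / 23/72 = 2/23
P(Y=2 | obs) = 7/54 / 23/72 = 28/69

P(Y = 2 | obs) = 28/69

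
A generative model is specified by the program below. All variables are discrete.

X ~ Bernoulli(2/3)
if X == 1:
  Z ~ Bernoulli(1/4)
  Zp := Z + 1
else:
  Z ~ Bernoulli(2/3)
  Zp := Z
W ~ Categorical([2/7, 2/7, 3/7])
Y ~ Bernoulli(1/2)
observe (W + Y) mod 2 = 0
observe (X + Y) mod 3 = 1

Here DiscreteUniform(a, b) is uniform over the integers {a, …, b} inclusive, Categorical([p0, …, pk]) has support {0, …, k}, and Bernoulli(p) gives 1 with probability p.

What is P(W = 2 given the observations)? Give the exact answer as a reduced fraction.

P(W = 2 | obs) = 1/2

Enumerate traces; 6 have nonzero weight after conditioning:
  (X=0, Z=0, W=1, Y=1) weight 1/63
  (X=0, Z=1, W=1, Y=1) weight 2/63
  (X=1, Z=0, W=0, Y=0) weight 1/14
  (X=1, Z=0, W=2, Y=0) weight 3/28
  (X=1, Z=1, W=0, Y=0) weight 1/42
  (X=1, Z=1, W=2, Y=0) weight 1/28
Group by W:
  weight(W=0) = 2/21
  weight(W=1) = 1/21
  weight(W=2) = 1/7
Total weight = 2/21 + 1/21 + 1/7 = 2/7
P(W=0 | obs) = 2/21 / 2/7 = 1/3
P(W=1 | obs) = 1/21 / 2/7 = 1/6
P(W=2 | obs) = 1/7 / 2/7 = 1/2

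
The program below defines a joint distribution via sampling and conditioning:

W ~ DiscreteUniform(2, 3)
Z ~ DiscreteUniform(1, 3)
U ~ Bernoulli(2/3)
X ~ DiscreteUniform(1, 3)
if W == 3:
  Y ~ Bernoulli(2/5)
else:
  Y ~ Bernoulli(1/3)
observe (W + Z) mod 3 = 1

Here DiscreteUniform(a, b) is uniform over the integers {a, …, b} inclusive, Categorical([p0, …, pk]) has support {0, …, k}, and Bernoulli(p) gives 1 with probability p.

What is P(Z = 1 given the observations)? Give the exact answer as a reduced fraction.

P(Z = 1 | obs) = 1/2

Enumerate traces; 24 have nonzero weight after conditioning:
  (W=2, Z=2, U=0, X=1, Y=0) weight 1/81
  (W=2, Z=2, U=0, X=1, Y=1) weight 1/162
  (W=2, Z=2, U=0, X=2, Y=0) weight 1/81
  (W=2, Z=2, U=0, X=2, Y=1) weight 1/162
  (W=2, Z=2, U=0, X=3, Y=0) weight 1/81
  (W=2, Z=2, U=0, X=3, Y=1) weight 1/162
  (W=2, Z=2, U=1, X=1, Y=0) weight 2/81
  (W=2, Z=2, U=1, X=1, Y=1) weight 1/81
  (W=3, Z=1, U=0, X=1, Y=0) weight 1/90
  … 15 more
Group by Z:
  weight(Z=1) = 1/6
  weight(Z=2) = 1/6
Total weight = 1/6 + 1/6 = 1/3
P(Z=1 | obs) = 1/6 / 1/3 = 1/2
P(Z=2 | obs) = 1/6 / 1/3 = 1/2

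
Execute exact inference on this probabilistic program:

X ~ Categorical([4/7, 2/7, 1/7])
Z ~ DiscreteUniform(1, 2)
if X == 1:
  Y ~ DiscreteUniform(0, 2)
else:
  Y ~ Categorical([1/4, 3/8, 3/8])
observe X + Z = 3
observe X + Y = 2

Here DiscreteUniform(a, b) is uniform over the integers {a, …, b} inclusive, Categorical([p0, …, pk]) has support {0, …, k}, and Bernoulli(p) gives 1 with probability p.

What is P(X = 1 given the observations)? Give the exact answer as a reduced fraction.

P(X = 1 | obs) = 8/11

Enumerate traces; 2 have nonzero weight after conditioning:
  (X=1, Z=2, Y=1) weight 1/21
  (X=2, Z=1, Y=0) weight 1/56
Group by X:
  weight(X=1) = 1/21
  weight(X=2) = 1/56
Total weight = 1/21 + 1/56 = 11/168
P(X=1 | obs) = 1/21 / 11/168 = 8/11
P(X=2 | obs) = 1/56 / 11/168 = 3/11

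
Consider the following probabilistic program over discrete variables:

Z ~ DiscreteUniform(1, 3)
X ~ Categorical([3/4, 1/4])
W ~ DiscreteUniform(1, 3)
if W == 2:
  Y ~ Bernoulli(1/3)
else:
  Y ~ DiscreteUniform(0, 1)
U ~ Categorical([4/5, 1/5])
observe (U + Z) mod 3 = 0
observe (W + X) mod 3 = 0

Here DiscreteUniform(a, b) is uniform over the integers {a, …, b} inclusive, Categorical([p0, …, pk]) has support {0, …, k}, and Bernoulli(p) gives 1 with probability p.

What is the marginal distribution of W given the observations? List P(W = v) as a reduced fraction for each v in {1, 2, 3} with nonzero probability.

Enumerate traces; 8 have nonzero weight after conditioning:
  (Z=2, X=0, W=3, Y=0, U=1) weight 1/120
  (Z=2, X=0, W=3, Y=1, U=1) weight 1/120
  (Z=2, X=1, W=2, Y=0, U=1) weight 1/270
  (Z=2, X=1, W=2, Y=1, U=1) weight 1/540
  (Z=3, X=0, W=3, Y=0, U=0) weight 1/30
  (Z=3, X=0, W=3, Y=1, U=0) weight 1/30
  (Z=3, X=1, W=2, Y=0, U=0) weight 2/135
  (Z=3, X=1, W=2, Y=1, U=0) weight 1/135
Group by W:
  weight(W=2) = 1/36
  weight(W=3) = 1/12
Total weight = 1/36 + 1/12 = 1/9
P(W=2 | obs) = 1/36 / 1/9 = 1/4
P(W=3 | obs) = 1/12 / 1/9 = 3/4

P(W=2) = 1/4, P(W=3) = 3/4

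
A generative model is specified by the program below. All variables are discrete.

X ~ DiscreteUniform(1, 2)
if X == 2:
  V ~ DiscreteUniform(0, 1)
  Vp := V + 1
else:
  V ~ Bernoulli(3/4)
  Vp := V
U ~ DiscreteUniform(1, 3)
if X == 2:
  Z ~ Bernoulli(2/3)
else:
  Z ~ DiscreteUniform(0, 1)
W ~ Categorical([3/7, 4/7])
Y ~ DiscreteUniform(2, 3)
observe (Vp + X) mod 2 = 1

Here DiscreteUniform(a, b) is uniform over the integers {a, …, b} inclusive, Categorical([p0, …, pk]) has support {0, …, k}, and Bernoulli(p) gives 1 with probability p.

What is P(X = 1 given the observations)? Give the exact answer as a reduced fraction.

Enumerate traces; 48 have nonzero weight after conditioning:
  (X=1, V=0, U=1, Z=0, W=0, Y=2) weight 1/224
  (X=1, V=0, U=1, Z=0, W=0, Y=3) weight 1/224
  (X=1, V=0, U=1, Z=0, W=1, Y=2) weight 1/168
  (X=1, V=0, U=1, Z=0, W=1, Y=3) weight 1/168
  (X=1, V=0, U=1, Z=1, W=0, Y=2) weight 1/224
  (X=1, V=0, U=1, Z=1, W=0, Y=3) weight 1/224
  (X=1, V=0, U=1, Z=1, W=1, Y=2) weight 1/168
  (X=1, V=0, U=1, Z=1, W=1, Y=3) weight 1/168
  (X=2, V=0, U=1, Z=0, W=0, Y=2) weight 1/168
  … 39 more
Group by X:
  weight(X=1) = 1/8
  weight(X=2) = 1/4
Total weight = 1/8 + 1/4 = 3/8
P(X=1 | obs) = 1/8 / 3/8 = 1/3
P(X=2 | obs) = 1/4 / 3/8 = 2/3

P(X = 1 | obs) = 1/3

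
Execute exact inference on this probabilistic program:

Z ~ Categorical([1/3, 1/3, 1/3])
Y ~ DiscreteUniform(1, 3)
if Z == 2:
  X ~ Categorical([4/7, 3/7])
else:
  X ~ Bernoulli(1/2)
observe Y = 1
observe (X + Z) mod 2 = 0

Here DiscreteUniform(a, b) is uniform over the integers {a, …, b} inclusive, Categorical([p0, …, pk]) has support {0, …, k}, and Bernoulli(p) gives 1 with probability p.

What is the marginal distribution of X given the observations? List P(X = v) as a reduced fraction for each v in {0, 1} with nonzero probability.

P(X=0) = 15/22, P(X=1) = 7/22

Enumerate traces; 3 have nonzero weight after conditioning:
  (Z=0, Y=1, X=0) weight 1/18
  (Z=1, Y=1, X=1) weight 1/18
  (Z=2, Y=1, X=0) weight 4/63
Group by X:
  weight(X=0) = 5/42
  weight(X=1) = 1/18
Total weight = 5/42 + 1/18 = 11/63
P(X=0 | obs) = 5/42 / 11/63 = 15/22
P(X=1 | obs) = 1/18 / 11/63 = 7/22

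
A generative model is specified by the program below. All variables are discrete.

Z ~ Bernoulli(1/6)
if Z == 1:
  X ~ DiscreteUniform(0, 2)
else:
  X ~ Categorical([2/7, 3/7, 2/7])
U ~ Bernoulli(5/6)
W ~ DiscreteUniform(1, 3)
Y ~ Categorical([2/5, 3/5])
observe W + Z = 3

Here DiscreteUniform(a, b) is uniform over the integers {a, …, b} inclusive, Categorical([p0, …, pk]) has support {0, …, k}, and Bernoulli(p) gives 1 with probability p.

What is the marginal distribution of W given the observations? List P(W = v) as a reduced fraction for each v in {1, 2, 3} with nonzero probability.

P(W=2) = 1/6, P(W=3) = 5/6

Enumerate traces; 24 have nonzero weight after conditioning:
  (Z=0, X=0, U=0, W=3, Y=0) weight 1/189
  (Z=0, X=0, U=0, W=3, Y=1) weight 1/126
  (Z=0, X=0, U=1, W=3, Y=0) weight 5/189
  (Z=0, X=0, U=1, W=3, Y=1) weight 5/126
  (Z=0, X=1, U=0, W=3, Y=0) weight 1/126
  (Z=0, X=1, U=0, W=3, Y=1) weight 1/84
  (Z=0, X=1, U=1, W=3, Y=0) weight 5/126
  (Z=0, X=1, U=1, W=3, Y=1) weight 5/84
  (Z=1, X=0, U=0, W=2, Y=0) weight 1/810
  … 15 more
Group by W:
  weight(W=2) = 1/18
  weight(W=3) = 5/18
Total weight = 1/18 + 5/18 = 1/3
P(W=2 | obs) = 1/18 / 1/3 = 1/6
P(W=3 | obs) = 5/18 / 1/3 = 5/6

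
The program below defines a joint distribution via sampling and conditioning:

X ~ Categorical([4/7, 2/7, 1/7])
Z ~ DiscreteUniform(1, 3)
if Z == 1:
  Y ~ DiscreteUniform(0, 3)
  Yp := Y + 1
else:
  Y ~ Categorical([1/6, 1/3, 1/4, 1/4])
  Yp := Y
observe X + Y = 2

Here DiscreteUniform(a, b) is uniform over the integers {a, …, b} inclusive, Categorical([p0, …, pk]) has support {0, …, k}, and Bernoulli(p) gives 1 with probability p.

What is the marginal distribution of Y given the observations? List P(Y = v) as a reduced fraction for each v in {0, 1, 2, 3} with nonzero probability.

Enumerate traces; 9 have nonzero weight after conditioning:
  (X=0, Z=1, Y=2) weight 1/21
  (X=0, Z=2, Y=2) weight 1/21
  (X=0, Z=3, Y=2) weight 1/21
  (X=1, Z=1, Y=1) weight 1/42
  (X=1, Z=2, Y=1) weight 2/63
  (X=1, Z=3, Y=1) weight 2/63
  (X=2, Z=1, Y=0) weight 1/84
  (X=2, Z=2, Y=0) weight 1/126
  … 1 more
Group by Y:
  weight(Y=0) = 1/36
  weight(Y=1) = 11/126
  weight(Y=2) = 1/7
Total weight = 1/36 + 11/126 + 1/7 = 65/252
P(Y=0 | obs) = 1/36 / 65/252 = 7/65
P(Y=1 | obs) = 11/126 / 65/252 = 22/65
P(Y=2 | obs) = 1/7 / 65/252 = 36/65

P(Y=0) = 7/65, P(Y=1) = 22/65, P(Y=2) = 36/65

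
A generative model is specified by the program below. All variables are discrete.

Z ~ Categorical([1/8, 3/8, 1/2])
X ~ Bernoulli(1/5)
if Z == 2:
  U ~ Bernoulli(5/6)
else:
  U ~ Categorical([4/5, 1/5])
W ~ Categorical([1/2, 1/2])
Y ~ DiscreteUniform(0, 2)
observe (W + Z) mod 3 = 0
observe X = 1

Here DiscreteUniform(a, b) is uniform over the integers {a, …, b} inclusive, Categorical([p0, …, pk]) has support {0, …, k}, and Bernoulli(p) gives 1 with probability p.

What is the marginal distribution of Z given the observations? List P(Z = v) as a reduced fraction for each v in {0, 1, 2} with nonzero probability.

Enumerate traces; 12 have nonzero weight after conditioning:
  (Z=0, X=1, U=0, W=0, Y=0) weight 1/300
  (Z=0, X=1, U=0, W=0, Y=1) weight 1/300
  (Z=0, X=1, U=0, W=0, Y=2) weight 1/300
  (Z=0, X=1, U=1, W=0, Y=0) weight 1/1200
  (Z=0, X=1, U=1, W=0, Y=1) weight 1/1200
  (Z=0, X=1, U=1, W=0, Y=2) weight 1/1200
  (Z=2, X=1, U=0, W=1, Y=0) weight 1/360
  (Z=2, X=1, U=0, W=1, Y=1) weight 1/360
  … 4 more
Group by Z:
  weight(Z=0) = 1/80
  weight(Z=2) = 1/20
Total weight = 1/80 + 1/20 = 1/16
P(Z=0 | obs) = 1/80 / 1/16 = 1/5
P(Z=2 | obs) = 1/20 / 1/16 = 4/5

P(Z=0) = 1/5, P(Z=2) = 4/5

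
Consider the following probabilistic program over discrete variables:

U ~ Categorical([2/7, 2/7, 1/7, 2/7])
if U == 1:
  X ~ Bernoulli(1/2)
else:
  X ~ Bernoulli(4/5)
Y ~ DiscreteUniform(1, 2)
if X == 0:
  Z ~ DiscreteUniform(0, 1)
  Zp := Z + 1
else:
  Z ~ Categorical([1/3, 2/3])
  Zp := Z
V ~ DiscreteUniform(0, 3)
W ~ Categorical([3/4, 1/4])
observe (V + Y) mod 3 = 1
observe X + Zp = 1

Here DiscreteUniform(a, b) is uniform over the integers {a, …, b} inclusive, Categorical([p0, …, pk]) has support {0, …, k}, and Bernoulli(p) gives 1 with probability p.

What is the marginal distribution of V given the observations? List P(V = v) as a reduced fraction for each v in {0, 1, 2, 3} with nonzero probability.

Enumerate traces; 48 have nonzero weight after conditioning:
  (U=0, X=0, Y=1, Z=0, V=0, W=0) weight 3/1120
  (U=0, X=0, Y=1, Z=0, V=0, W=1) weight 1/1120
  (U=0, X=0, Y=1, Z=0, V=3, W=0) weight 3/1120
  (U=0, X=0, Y=1, Z=0, V=3, W=1) weight 1/1120
  (U=0, X=0, Y=2, Z=0, V=2, W=0) weight 3/1120
  (U=0, X=0, Y=2, Z=0, V=2, W=1) weight 1/1120
  (U=0, X=1, Y=1, Z=0, V=0, W=0) weight 1/140
  (U=0, X=1, Y=1, Z=0, V=0, W=1) weight 1/420
  … 40 more
Group by V:
  weight(V=0) = 1/21
  weight(V=2) = 1/21
  weight(V=3) = 1/21
Total weight = 1/21 + 1/21 + 1/21 = 1/7
P(V=0 | obs) = 1/21 / 1/7 = 1/3
P(V=2 | obs) = 1/21 / 1/7 = 1/3
P(V=3 | obs) = 1/21 / 1/7 = 1/3

P(V=0) = 1/3, P(V=2) = 1/3, P(V=3) = 1/3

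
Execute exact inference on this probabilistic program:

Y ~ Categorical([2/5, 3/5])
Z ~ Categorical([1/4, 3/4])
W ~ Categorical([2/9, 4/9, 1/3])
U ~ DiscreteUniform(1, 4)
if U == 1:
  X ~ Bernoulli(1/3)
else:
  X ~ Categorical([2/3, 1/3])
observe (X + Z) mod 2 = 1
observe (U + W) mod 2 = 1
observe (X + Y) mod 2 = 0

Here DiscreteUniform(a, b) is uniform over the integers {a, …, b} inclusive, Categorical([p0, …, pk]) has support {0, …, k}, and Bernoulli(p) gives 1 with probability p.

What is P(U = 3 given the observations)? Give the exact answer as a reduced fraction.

Enumerate traces; 12 have nonzero weight after conditioning:
  (Y=0, Z=1, W=0, U=1, X=0) weight 1/90
  (Y=0, Z=1, W=0, U=3, X=0) weight 1/90
  (Y=0, Z=1, W=1, U=2, X=0) weight 1/45
  (Y=0, Z=1, W=1, U=4, X=0) weight 1/45
  (Y=0, Z=1, W=2, U=1, X=0) weight 1/60
  (Y=0, Z=1, W=2, U=3, X=0) weight 1/60
  (Y=1, Z=0, W=0, U=1, X=1) weight 1/360
  (Y=1, Z=0, W=0, U=3, X=1) weight 1/360
  … 4 more
Group by U:
  weight(U=1) = 5/144
  weight(U=2) = 1/36
  weight(U=3) = 5/144
  weight(U=4) = 1/36
Total weight = 5/144 + 1/36 + 5/144 + 1/36 = 1/8
P(U=1 | obs) = 5/144 / 1/8 = 5/18
P(U=2 | obs) = 1/36 / 1/8 = 2/9
P(U=3 | obs) = 5/144 / 1/8 = 5/18
P(U=4 | obs) = 1/36 / 1/8 = 2/9

P(U = 3 | obs) = 5/18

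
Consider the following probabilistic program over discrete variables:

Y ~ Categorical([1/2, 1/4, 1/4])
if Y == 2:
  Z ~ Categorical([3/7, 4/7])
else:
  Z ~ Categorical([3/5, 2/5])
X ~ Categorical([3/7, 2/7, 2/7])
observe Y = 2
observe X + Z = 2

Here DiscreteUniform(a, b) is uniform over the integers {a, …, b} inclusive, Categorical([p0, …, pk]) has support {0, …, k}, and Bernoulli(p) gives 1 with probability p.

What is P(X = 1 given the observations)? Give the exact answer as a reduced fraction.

Enumerate traces; 2 have nonzero weight after conditioning:
  (Y=2, Z=0, X=2) weight 3/98
  (Y=2, Z=1, X=1) weight 2/49
Group by X:
  weight(X=1) = 2/49
  weight(X=2) = 3/98
Total weight = 2/49 + 3/98 = 1/14
P(X=1 | obs) = 2/49 / 1/14 = 4/7
P(X=2 | obs) = 3/98 / 1/14 = 3/7

P(X = 1 | obs) = 4/7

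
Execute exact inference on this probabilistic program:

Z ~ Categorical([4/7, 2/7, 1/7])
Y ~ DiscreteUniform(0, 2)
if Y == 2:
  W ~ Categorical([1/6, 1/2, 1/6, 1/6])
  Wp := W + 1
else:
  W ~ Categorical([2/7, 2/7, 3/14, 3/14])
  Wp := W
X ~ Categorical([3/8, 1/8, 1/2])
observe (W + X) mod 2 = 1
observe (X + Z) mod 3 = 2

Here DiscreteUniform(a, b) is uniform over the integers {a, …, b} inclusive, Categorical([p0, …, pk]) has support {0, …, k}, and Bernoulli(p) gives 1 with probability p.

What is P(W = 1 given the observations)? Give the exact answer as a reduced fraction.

Enumerate traces; 18 have nonzero weight after conditioning:
  (Z=0, Y=0, W=1, X=2) weight 4/147
  (Z=0, Y=0, W=3, X=2) weight 1/49
  (Z=0, Y=1, W=1, X=2) weight 4/147
  (Z=0, Y=1, W=3, X=2) weight 1/49
  (Z=0, Y=2, W=1, X=2) weight 1/21
  (Z=0, Y=2, W=3, X=2) weight 1/63
  (Z=1, Y=0, W=0, X=1) weight 1/294
  (Z=1, Y=0, W=2, X=1) weight 1/392
  … 10 more
Group by W:
  weight(W=0) = 31/3528
  weight(W=1) = 95/784
  weight(W=2) = 25/3528
  weight(W=3) = 475/7056
Total weight = 31/3528 + 95/784 + 25/3528 + 475/7056 = 103/504
P(W=0 | obs) = 31/3528 / 103/504 = 31/721
P(W=1 | obs) = 95/784 / 103/504 = 855/1442
P(W=2 | obs) = 25/3528 / 103/504 = 25/721
P(W=3 | obs) = 475/7056 / 103/504 = 475/1442

P(W = 1 | obs) = 855/1442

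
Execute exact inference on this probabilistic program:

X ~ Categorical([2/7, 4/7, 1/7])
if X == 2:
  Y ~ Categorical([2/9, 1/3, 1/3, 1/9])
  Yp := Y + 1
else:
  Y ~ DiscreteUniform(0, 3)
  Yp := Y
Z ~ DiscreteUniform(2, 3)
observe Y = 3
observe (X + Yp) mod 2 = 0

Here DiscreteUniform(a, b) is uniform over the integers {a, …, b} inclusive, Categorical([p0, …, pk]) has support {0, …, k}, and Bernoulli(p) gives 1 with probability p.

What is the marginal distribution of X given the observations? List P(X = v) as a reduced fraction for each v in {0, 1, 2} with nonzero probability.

P(X=1) = 9/10, P(X=2) = 1/10

Enumerate traces; 4 have nonzero weight after conditioning:
  (X=1, Y=3, Z=2) weight 1/14
  (X=1, Y=3, Z=3) weight 1/14
  (X=2, Y=3, Z=2) weight 1/126
  (X=2, Y=3, Z=3) weight 1/126
Group by X:
  weight(X=1) = 1/7
  weight(X=2) = 1/63
Total weight = 1/7 + 1/63 = 10/63
P(X=1 | obs) = 1/7 / 10/63 = 9/10
P(X=2 | obs) = 1/63 / 10/63 = 1/10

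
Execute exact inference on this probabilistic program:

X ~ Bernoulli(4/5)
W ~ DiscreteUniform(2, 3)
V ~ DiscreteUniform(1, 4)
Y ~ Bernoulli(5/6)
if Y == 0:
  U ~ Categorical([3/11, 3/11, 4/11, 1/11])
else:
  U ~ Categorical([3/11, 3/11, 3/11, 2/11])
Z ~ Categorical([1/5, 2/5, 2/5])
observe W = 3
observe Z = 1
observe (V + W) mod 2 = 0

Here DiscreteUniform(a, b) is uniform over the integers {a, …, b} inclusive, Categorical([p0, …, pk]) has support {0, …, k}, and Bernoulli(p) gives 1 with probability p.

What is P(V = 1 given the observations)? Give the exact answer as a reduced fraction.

Enumerate traces; 32 have nonzero weight after conditioning:
  (X=0, W=3, V=1, Y=0, U=0, Z=1) weight 1/2200
  (X=0, W=3, V=1, Y=0, U=1, Z=1) weight 1/2200
  (X=0, W=3, V=1, Y=0, U=2, Z=1) weight 1/1650
  (X=0, W=3, V=1, Y=0, U=3, Z=1) weight 1/6600
  (X=0, W=3, V=1, Y=1, U=0, Z=1) weight 1/440
  (X=0, W=3, V=1, Y=1, U=1, Z=1) weight 1/440
  (X=0, W=3, V=1, Y=1, U=2, Z=1) weight 1/440
  (X=0, W=3, V=1, Y=1, U=3, Z=1) weight 1/660
  (X=0, W=3, V=3, Y=0, U=0, Z=1) weight 1/2200
  … 23 more
Group by V:
  weight(V=1) = 1/20
  weight(V=3) = 1/20
Total weight = 1/20 + 1/20 = 1/10
P(V=1 | obs) = 1/20 / 1/10 = 1/2
P(V=3 | obs) = 1/20 / 1/10 = 1/2

P(V = 1 | obs) = 1/2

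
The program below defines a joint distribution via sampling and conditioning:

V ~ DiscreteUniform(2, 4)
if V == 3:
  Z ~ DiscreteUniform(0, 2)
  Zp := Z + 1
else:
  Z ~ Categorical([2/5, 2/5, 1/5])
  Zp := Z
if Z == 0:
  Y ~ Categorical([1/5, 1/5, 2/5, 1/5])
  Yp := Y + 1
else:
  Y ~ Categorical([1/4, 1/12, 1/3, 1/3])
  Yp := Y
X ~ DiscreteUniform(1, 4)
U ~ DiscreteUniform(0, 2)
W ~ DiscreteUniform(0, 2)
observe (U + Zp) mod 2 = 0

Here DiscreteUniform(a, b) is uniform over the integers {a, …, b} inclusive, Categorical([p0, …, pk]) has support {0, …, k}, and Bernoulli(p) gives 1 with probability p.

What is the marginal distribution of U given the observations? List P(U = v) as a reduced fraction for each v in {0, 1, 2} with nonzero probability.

Enumerate traces; 672 have nonzero weight after conditioning:
  (V=2, Z=0, Y=0, X=1, U=0, W=0) weight 1/1350
  (V=2, Z=0, Y=0, X=1, U=0, W=1) weight 1/1350
  (V=2, Z=0, Y=0, X=1, U=0, W=2) weight 1/1350
  (V=2, Z=0, Y=0, X=1, U=2, W=0) weight 1/1350
  (V=2, Z=0, Y=0, X=1, U=2, W=1) weight 1/1350
  (V=2, Z=0, Y=0, X=1, U=2, W=2) weight 1/1350
  (V=2, Z=0, Y=0, X=2, U=0, W=0) weight 1/1350
  (V=2, Z=0, Y=0, X=2, U=0, W=1) weight 1/1350
  (V=2, Z=1, Y=0, X=1, U=1, W=0) weight 1/1080
  … 663 more
Group by U:
  weight(U=0) = 23/135
  weight(U=1) = 22/135
  weight(U=2) = 23/135
Total weight = 23/135 + 22/135 + 23/135 = 68/135
P(U=0 | obs) = 23/135 / 68/135 = 23/68
P(U=1 | obs) = 22/135 / 68/135 = 11/34
P(U=2 | obs) = 23/135 / 68/135 = 23/68

P(U=0) = 23/68, P(U=1) = 11/34, P(U=2) = 23/68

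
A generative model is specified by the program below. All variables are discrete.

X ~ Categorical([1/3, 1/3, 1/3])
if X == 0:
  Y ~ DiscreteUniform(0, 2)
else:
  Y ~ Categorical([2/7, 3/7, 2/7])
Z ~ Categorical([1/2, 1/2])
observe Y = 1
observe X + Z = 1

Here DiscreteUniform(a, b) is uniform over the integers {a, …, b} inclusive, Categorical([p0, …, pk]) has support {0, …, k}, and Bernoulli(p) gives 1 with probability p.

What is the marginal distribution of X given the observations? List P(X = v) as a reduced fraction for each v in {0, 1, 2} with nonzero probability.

P(X=0) = 7/16, P(X=1) = 9/16

Enumerate traces; 2 have nonzero weight after conditioning:
  (X=0, Y=1, Z=1) weight 1/18
  (X=1, Y=1, Z=0) weight 1/14
Group by X:
  weight(X=0) = 1/18
  weight(X=1) = 1/14
Total weight = 1/18 + 1/14 = 8/63
P(X=0 | obs) = 1/18 / 8/63 = 7/16
P(X=1 | obs) = 1/14 / 8/63 = 9/16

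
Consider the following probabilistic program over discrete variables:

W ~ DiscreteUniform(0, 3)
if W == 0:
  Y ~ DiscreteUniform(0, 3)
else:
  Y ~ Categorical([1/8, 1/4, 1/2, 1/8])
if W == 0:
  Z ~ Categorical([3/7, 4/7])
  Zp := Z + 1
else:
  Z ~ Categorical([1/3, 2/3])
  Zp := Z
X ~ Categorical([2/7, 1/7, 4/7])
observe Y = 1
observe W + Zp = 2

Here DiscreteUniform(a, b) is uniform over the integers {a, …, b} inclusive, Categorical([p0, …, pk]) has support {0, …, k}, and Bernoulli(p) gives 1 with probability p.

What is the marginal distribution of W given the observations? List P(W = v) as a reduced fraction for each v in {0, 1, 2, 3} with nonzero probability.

P(W=0) = 4/11, P(W=1) = 14/33, P(W=2) = 7/33

Enumerate traces; 9 have nonzero weight after conditioning:
  (W=0, Y=1, Z=1, X=0) weight 1/98
  (W=0, Y=1, Z=1, X=1) weight 1/196
  (W=0, Y=1, Z=1, X=2) weight 1/49
  (W=1, Y=1, Z=1, X=0) weight 1/84
  (W=1, Y=1, Z=1, X=1) weight 1/168
  (W=1, Y=1, Z=1, X=2) weight 1/42
  (W=2, Y=1, Z=0, X=0) weight 1/168
  (W=2, Y=1, Z=0, X=1) weight 1/336
  … 1 more
Group by W:
  weight(W=0) = 1/28
  weight(W=1) = 1/24
  weight(W=2) = 1/48
Total weight = 1/28 + 1/24 + 1/48 = 11/112
P(W=0 | obs) = 1/28 / 11/112 = 4/11
P(W=1 | obs) = 1/24 / 11/112 = 14/33
P(W=2 | obs) = 1/48 / 11/112 = 7/33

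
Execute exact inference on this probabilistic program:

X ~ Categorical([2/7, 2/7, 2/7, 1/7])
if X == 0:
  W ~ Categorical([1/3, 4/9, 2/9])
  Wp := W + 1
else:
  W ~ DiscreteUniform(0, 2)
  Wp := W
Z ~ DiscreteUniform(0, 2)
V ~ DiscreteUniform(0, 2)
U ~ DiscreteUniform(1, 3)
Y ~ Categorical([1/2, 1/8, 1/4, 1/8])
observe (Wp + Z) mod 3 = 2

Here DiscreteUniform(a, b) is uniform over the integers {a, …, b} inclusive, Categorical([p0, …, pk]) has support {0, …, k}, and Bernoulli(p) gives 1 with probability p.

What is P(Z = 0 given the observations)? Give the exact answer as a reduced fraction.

Enumerate traces; 432 have nonzero weight after conditioning:
  (X=0, W=0, Z=1, V=0, U=1, Y=0) weight 1/567
  (X=0, W=0, Z=1, V=0, U=1, Y=1) weight 1/2268
  (X=0, W=0, Z=1, V=0, U=1, Y=2) weight 1/1134
  (X=0, W=0, Z=1, V=0, U=1, Y=3) weight 1/2268
  (X=0, W=0, Z=1, V=0, U=2, Y=0) weight 1/567
  (X=0, W=0, Z=1, V=0, U=2, Y=1) weight 1/2268
  (X=0, W=0, Z=1, V=0, U=2, Y=2) weight 1/1134
  (X=0, W=0, Z=1, V=0, U=2, Y=3) weight 1/2268
  (X=0, W=1, Z=0, V=0, U=1, Y=0) weight 4/1701
  (X=0, W=2, Z=2, V=0, U=1, Y=0) weight 2/1701
  … 422 more
Group by Z:
  weight(Z=0) = 23/189
  weight(Z=1) = 1/9
  weight(Z=2) = 19/189
Total weight = 23/189 + 1/9 + 19/189 = 1/3
P(Z=0 | obs) = 23/189 / 1/3 = 23/63
P(Z=1 | obs) = 1/9 / 1/3 = 1/3
P(Z=2 | obs) = 19/189 / 1/3 = 19/63

P(Z = 0 | obs) = 23/63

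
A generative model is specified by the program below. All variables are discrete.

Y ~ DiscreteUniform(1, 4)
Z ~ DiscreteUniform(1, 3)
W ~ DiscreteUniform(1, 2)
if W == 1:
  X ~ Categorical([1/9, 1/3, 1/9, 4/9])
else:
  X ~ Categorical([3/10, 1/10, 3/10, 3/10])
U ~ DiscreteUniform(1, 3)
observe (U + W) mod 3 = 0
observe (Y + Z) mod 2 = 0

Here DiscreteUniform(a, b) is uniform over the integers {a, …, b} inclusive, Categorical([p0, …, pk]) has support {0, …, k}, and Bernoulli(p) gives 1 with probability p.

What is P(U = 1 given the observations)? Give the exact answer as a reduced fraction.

Enumerate traces; 48 have nonzero weight after conditioning:
  (Y=1, Z=1, W=1, X=0, U=2) weight 1/648
  (Y=1, Z=1, W=1, X=1, U=2) weight 1/216
  (Y=1, Z=1, W=1, X=2, U=2) weight 1/648
  (Y=1, Z=1, W=1, X=3, U=2) weight 1/162
  (Y=1, Z=1, W=2, X=0, U=1) weight 1/240
  (Y=1, Z=1, W=2, X=1, U=1) weight 1/720
  (Y=1, Z=1, W=2, X=2, U=1) weight 1/240
  (Y=1, Z=1, W=2, X=3, U=1) weight 1/240
  … 40 more
Group by U:
  weight(U=1) = 1/12
  weight(U=2) = 1/12
Total weight = 1/12 + 1/12 = 1/6
P(U=1 | obs) = 1/12 / 1/6 = 1/2
P(U=2 | obs) = 1/12 / 1/6 = 1/2

P(U = 1 | obs) = 1/2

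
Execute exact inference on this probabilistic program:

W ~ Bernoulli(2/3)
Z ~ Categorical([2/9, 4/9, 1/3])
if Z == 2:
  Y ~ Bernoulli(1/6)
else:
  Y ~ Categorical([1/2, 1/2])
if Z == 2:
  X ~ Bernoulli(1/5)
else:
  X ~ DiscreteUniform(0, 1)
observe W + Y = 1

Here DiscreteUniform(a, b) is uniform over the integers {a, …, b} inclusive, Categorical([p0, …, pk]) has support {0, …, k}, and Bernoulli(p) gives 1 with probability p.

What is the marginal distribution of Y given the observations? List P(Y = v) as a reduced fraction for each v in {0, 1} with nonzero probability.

Enumerate traces; 12 have nonzero weight after conditioning:
  (W=0, Z=0, Y=1, X=0) weight 1/54
  (W=0, Z=0, Y=1, X=1) weight 1/54
  (W=0, Z=1, Y=1, X=0) weight 1/27
  (W=0, Z=1, Y=1, X=1) weight 1/27
  (W=0, Z=2, Y=1, X=0) weight 2/135
  (W=0, Z=2, Y=1, X=1) weight 1/270
  (W=1, Z=0, Y=0, X=0) weight 1/27
  (W=1, Z=0, Y=0, X=1) weight 1/27
  … 4 more
Group by Y:
  weight(Y=0) = 11/27
  weight(Y=1) = 7/54
Total weight = 11/27 + 7/54 = 29/54
P(Y=0 | obs) = 11/27 / 29/54 = 22/29
P(Y=1 | obs) = 7/54 / 29/54 = 7/29

P(Y=0) = 22/29, P(Y=1) = 7/29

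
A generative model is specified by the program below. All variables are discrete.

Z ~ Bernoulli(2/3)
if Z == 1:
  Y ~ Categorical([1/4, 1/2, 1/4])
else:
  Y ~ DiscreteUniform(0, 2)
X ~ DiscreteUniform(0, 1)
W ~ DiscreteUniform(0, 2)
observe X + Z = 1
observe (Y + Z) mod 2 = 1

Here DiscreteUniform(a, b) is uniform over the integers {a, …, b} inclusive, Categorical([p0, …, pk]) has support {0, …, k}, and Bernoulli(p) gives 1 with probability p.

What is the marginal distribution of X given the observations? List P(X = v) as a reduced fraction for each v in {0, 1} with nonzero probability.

Enumerate traces; 9 have nonzero weight after conditioning:
  (Z=0, Y=1, X=1, W=0) weight 1/54
  (Z=0, Y=1, X=1, W=1) weight 1/54
  (Z=0, Y=1, X=1, W=2) weight 1/54
  (Z=1, Y=0, X=0, W=0) weight 1/36
  (Z=1, Y=0, X=0, W=1) weight 1/36
  (Z=1, Y=0, X=0, W=2) weight 1/36
  (Z=1, Y=2, X=0, W=0) weight 1/36
  (Z=1, Y=2, X=0, W=1) weight 1/36
  … 1 more
Group by X:
  weight(X=0) = 1/6
  weight(X=1) = 1/18
Total weight = 1/6 + 1/18 = 2/9
P(X=0 | obs) = 1/6 / 2/9 = 3/4
P(X=1 | obs) = 1/18 / 2/9 = 1/4

P(X=0) = 3/4, P(X=1) = 1/4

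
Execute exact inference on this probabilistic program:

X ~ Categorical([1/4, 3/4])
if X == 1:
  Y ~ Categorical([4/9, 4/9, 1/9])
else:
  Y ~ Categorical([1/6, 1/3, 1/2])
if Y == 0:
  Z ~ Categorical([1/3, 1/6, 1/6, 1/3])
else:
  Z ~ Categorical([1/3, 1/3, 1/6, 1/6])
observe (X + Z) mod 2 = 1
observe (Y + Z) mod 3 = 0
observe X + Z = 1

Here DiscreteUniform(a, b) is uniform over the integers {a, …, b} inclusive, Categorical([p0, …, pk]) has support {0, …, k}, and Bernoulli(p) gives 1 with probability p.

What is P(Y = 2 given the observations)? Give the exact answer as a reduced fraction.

P(Y = 2 | obs) = 3/11

Enumerate traces; 2 have nonzero weight after conditioning:
  (X=0, Y=2, Z=1) weight 1/24
  (X=1, Y=0, Z=0) weight 1/9
Group by Y:
  weight(Y=0) = 1/9
  weight(Y=2) = 1/24
Total weight = 1/9 + 1/24 = 11/72
P(Y=0 | obs) = 1/9 / 11/72 = 8/11
P(Y=2 | obs) = 1/24 / 11/72 = 3/11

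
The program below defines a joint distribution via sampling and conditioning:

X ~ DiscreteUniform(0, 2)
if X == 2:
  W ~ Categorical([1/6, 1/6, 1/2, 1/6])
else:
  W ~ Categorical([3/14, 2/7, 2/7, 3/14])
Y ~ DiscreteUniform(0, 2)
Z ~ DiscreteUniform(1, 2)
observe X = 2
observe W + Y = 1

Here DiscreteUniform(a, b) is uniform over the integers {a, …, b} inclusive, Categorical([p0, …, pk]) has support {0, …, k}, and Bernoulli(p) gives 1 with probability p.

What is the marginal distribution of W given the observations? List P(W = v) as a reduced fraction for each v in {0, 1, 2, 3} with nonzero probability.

Enumerate traces; 4 have nonzero weight after conditioning:
  (X=2, W=0, Y=1, Z=1) weight 1/108
  (X=2, W=0, Y=1, Z=2) weight 1/108
  (X=2, W=1, Y=0, Z=1) weight 1/108
  (X=2, W=1, Y=0, Z=2) weight 1/108
Group by W:
  weight(W=0) = 1/54
  weight(W=1) = 1/54
Total weight = 1/54 + 1/54 = 1/27
P(W=0 | obs) = 1/54 / 1/27 = 1/2
P(W=1 | obs) = 1/54 / 1/27 = 1/2

P(W=0) = 1/2, P(W=1) = 1/2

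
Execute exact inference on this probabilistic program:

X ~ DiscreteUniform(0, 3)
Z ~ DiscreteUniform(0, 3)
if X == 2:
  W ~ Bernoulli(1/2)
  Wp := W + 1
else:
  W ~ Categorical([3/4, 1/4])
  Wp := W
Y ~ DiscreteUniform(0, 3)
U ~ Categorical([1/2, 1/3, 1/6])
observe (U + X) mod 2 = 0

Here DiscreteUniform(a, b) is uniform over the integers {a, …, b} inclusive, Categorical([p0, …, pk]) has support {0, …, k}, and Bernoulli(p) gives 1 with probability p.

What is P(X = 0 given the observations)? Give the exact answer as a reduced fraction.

P(X = 0 | obs) = 1/3

Enumerate traces; 192 have nonzero weight after conditioning:
  (X=0, Z=0, W=0, Y=0, U=0) weight 3/512
  (X=0, Z=0, W=0, Y=0, U=2) weight 1/512
  (X=0, Z=0, W=0, Y=1, U=0) weight 3/512
  (X=0, Z=0, W=0, Y=1, U=2) weight 1/512
  (X=0, Z=0, W=0, Y=2, U=0) weight 3/512
  (X=0, Z=0, W=0, Y=2, U=2) weight 1/512
  (X=0, Z=0, W=0, Y=3, U=0) weight 3/512
  (X=0, Z=0, W=0, Y=3, U=2) weight 1/512
  (X=1, Z=0, W=0, Y=0, U=1) weight 1/256
  (X=2, Z=0, W=0, Y=0, U=0) weight 1/256
  … 182 more
Group by X:
  weight(X=0) = 1/6
  weight(X=1) = 1/12
  weight(X=2) = 1/6
  weight(X=3) = 1/12
Total weight = 1/6 + 1/12 + 1/6 + 1/12 = 1/2
P(X=0 | obs) = 1/6 / 1/2 = 1/3
P(X=1 | obs) = 1/12 / 1/2 = 1/6
P(X=2 | obs) = 1/6 / 1/2 = 1/3
P(X=3 | obs) = 1/12 / 1/2 = 1/6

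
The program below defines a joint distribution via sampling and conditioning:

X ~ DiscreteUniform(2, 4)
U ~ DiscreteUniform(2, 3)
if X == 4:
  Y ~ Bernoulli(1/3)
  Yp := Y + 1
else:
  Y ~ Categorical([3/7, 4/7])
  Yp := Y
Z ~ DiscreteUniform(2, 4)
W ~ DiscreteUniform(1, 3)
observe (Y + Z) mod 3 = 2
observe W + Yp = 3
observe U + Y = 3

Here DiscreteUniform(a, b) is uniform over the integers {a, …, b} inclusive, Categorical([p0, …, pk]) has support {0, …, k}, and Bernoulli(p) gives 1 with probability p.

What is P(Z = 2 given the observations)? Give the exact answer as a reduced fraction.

Enumerate traces; 6 have nonzero weight after conditioning:
  (X=2, U=2, Y=1, Z=4, W=2) weight 2/189
  (X=2, U=3, Y=0, Z=2, W=3) weight 1/126
  (X=3, U=2, Y=1, Z=4, W=2) weight 2/189
  (X=3, U=3, Y=0, Z=2, W=3) weight 1/126
  (X=4, U=2, Y=1, Z=4, W=1) weight 1/162
  (X=4, U=3, Y=0, Z=2, W=2) weight 1/81
Group by Z:
  weight(Z=2) = 16/567
  weight(Z=4) = 31/1134
Total weight = 16/567 + 31/1134 = 1/18
P(Z=2 | obs) = 16/567 / 1/18 = 32/63
P(Z=4 | obs) = 31/1134 / 1/18 = 31/63

P(Z = 2 | obs) = 32/63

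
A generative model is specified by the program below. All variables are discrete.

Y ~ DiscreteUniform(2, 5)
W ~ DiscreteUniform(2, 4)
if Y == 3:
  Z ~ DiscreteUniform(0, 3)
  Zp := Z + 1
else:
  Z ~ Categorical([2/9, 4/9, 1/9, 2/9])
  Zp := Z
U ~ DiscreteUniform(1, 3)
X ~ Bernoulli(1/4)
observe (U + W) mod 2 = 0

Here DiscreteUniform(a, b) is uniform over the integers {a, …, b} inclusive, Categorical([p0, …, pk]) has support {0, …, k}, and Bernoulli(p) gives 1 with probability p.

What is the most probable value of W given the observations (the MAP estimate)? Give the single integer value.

argmax_v P(W = v | obs) = 3

Enumerate traces; 128 have nonzero weight after conditioning:
  (Y=2, W=2, Z=0, U=2, X=0) weight 1/216
  (Y=2, W=2, Z=0, U=2, X=1) weight 1/648
  (Y=2, W=2, Z=1, U=2, X=0) weight 1/108
  (Y=2, W=2, Z=1, U=2, X=1) weight 1/324
  (Y=2, W=2, Z=2, U=2, X=0) weight 1/432
  (Y=2, W=2, Z=2, U=2, X=1) weight 1/1296
  (Y=2, W=2, Z=3, U=2, X=0) weight 1/216
  (Y=2, W=2, Z=3, U=2, X=1) weight 1/648
  (Y=2, W=3, Z=0, U=1, X=0) weight 1/216
  (Y=2, W=4, Z=0, U=2, X=0) weight 1/216
  … 118 more
Group by W:
  weight(W=2) = 1/9
  weight(W=3) = 2/9
  weight(W=4) = 1/9
Total weight = 1/9 + 2/9 + 1/9 = 4/9
P(W=2 | obs) = 1/9 / 4/9 = 1/4
P(W=3 | obs) = 2/9 / 4/9 = 1/2
P(W=4 | obs) = 1/9 / 4/9 = 1/4
argmax = 3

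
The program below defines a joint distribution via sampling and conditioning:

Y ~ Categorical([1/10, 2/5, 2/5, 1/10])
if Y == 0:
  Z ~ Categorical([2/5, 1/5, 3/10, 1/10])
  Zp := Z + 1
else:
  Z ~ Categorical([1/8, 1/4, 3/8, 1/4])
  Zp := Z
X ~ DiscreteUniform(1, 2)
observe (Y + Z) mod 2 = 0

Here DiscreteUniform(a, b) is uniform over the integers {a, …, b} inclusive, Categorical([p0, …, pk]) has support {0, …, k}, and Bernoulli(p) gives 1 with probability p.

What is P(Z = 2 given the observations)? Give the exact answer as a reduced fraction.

P(Z = 2 | obs) = 9/26

Enumerate traces; 16 have nonzero weight after conditioning:
  (Y=0, Z=0, X=1) weight 1/50
  (Y=0, Z=0, X=2) weight 1/50
  (Y=0, Z=2, X=1) weight 3/200
  (Y=0, Z=2, X=2) weight 3/200
  (Y=1, Z=1, X=1) weight 1/20
  (Y=1, Z=1, X=2) weight 1/20
  (Y=1, Z=3, X=1) weight 1/20
  (Y=1, Z=3, X=2) weight 1/20
  … 8 more
Group by Z:
  weight(Z=0) = 9/100
  weight(Z=1) = 1/8
  weight(Z=2) = 9/50
  weight(Z=3) = 1/8
Total weight = 9/100 + 1/8 + 9/50 + 1/8 = 13/25
P(Z=0 | obs) = 9/100 / 13/25 = 9/52
P(Z=1 | obs) = 1/8 / 13/25 = 25/104
P(Z=2 | obs) = 9/50 / 13/25 = 9/26
P(Z=3 | obs) = 1/8 / 13/25 = 25/104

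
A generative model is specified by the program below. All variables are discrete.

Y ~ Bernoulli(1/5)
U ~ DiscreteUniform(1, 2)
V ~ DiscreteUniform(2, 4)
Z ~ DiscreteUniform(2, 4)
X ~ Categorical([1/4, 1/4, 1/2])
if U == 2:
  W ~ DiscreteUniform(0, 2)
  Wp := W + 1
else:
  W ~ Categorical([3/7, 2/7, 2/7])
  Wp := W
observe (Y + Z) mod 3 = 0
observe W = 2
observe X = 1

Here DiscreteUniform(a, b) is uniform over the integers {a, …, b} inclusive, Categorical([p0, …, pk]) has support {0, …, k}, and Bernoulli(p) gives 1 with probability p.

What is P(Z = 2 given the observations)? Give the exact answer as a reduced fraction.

Enumerate traces; 12 have nonzero weight after conditioning:
  (Y=0, U=1, V=2, Z=3, X=1, W=2) weight 1/315
  (Y=0, U=1, V=3, Z=3, X=1, W=2) weight 1/315
  (Y=0, U=1, V=4, Z=3, X=1, W=2) weight 1/315
  (Y=0, U=2, V=2, Z=3, X=1, W=2) weight 1/270
  (Y=0, U=2, V=3, Z=3, X=1, W=2) weight 1/270
  (Y=0, U=2, V=4, Z=3, X=1, W=2) weight 1/270
  (Y=1, U=1, V=2, Z=2, X=1, W=2) weight 1/1260
  (Y=1, U=1, V=3, Z=2, X=1, W=2) weight 1/1260
  … 4 more
Group by Z:
  weight(Z=2) = 13/2520
  weight(Z=3) = 13/630
Total weight = 13/2520 + 13/630 = 13/504
P(Z=2 | obs) = 13/2520 / 13/504 = 1/5
P(Z=3 | obs) = 13/630 / 13/504 = 4/5

P(Z = 2 | obs) = 1/5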